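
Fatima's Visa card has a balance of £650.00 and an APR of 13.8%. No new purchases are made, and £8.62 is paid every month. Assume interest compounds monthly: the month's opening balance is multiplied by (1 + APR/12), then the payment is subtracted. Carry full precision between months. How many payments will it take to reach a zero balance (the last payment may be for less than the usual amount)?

177 months

Monthly rate r = 13.8%/12 = 1.15% = 0.0115.
Recurrence: B ← B·(1+r) − £8.62.
Month 1: interest £7.47; balance after payment £648.86.
Month 2: interest £7.46; balance after payment £647.70.
Closed form: n = −ln(1 − rB₀/P)/ln(1+r) = −ln(0.13283)/ln(1.0115) ≈ 176.545, so the balance reaches zero during payment 177.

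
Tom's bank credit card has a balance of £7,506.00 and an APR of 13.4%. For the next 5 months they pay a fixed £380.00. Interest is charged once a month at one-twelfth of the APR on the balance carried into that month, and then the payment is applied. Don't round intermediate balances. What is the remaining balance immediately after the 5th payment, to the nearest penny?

£5,991.64

Monthly rate r = 13.4%/12 = 1.11667% = 0.0111667.
Each month: B ← B·(1+r) − £380.00.
Month 1: interest £83.82; balance after payment £7,209.82.
Month 2: interest £80.51; balance after payment £6,910.33.
Month 3: interest £77.17; balance after payment £6,607.49.
Month 4: interest £73.78; balance after payment £6,301.28.
Month 5: interest £70.36; balance after payment £5,991.64.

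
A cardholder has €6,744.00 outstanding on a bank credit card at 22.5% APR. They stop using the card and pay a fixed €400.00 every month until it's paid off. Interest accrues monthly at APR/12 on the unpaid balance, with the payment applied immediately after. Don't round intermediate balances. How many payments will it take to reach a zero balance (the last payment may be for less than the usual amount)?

Monthly rate r = 22.5%/12 = 1.875% = 0.01875.
Recurrence: B ← B·(1+r) − €400.00.
Month 1: interest €126.45; balance after payment €6,470.45.
Month 2: interest €121.32; balance after payment €6,191.77.
Closed form: n = −ln(1 − rB₀/P)/ln(1+r) = −ln(0.68388)/ln(1.01875) ≈ 20.455, so the balance reaches zero during payment 21.

21 months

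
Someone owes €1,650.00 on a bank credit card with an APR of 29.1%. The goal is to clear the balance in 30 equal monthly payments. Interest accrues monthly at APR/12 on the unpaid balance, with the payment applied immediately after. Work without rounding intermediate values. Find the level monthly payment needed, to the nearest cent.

Monthly rate r = 29.1%/12 = 2.425% = 0.02425.
Level-payment amortization: P = B₀·r / (1 − (1+r)^(−n)) = 1650.00·0.02425 / (1 − 1.02425^(−30)).
Denominator 1 − (1+r)^(−30) = 0.51267261.
P = 40.0125 / 0.51267261 ≈ 78.05.

€78.05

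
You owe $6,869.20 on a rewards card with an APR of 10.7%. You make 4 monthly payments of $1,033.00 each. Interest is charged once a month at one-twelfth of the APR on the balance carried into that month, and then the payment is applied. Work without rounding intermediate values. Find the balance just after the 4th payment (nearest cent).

Monthly rate r = 10.7%/12 = 0.891667% = 0.00891667.
Each month: B ← B·(1+r) − $1,033.00.
Month 1: interest $61.25; balance after payment $5,897.45.
Month 2: interest $52.59; balance after payment $4,917.04.
Month 3: interest $43.84; balance after payment $3,927.88.
Month 4: interest $35.02; balance after payment $2,929.90.

$2,929.90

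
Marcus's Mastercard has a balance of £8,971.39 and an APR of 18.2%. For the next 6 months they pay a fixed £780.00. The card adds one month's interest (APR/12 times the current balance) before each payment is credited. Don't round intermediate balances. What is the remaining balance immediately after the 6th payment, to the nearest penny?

Monthly rate r = 18.2%/12 = 1.51667% = 0.0151667.
Each month: B ← B·(1+r) − £780.00.
Month 1: interest £136.07; balance after payment £8,327.46.
Month 2: interest £126.30; balance after payment £7,673.76.
Month 3: interest £116.39; balance after payment £7,010.14.
Month 4: interest £106.32; balance after payment £6,336.46.
Month 5: interest £96.10; balance after payment £5,652.56.
Month 6: interest £85.73; balance after payment £4,958.30.

£4,958.30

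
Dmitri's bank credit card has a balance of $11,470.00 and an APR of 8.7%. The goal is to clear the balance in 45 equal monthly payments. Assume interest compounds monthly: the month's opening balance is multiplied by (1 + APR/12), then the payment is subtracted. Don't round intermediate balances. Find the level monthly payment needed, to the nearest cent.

$299.64

Monthly rate r = 8.7%/12 = 0.725% = 0.00725.
Level-payment amortization: P = B₀·r / (1 − (1+r)^(−n)) = 11470.00·0.00725 / (1 − 1.00725^(−45)).
Denominator 1 − (1+r)^(−45) = 0.27752541.
P = 83.1575 / 0.27752541 ≈ 299.64.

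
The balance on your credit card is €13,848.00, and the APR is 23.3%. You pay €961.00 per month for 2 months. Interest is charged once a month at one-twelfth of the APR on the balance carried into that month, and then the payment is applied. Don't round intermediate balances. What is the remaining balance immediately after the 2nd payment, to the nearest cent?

Monthly rate r = 23.3%/12 = 1.94167% = 0.0194167.
Each month: B ← B·(1+r) − €961.00.
Month 1: interest €268.88; balance after payment €13,155.88.
Month 2: interest €255.44; balance after payment €12,450.33.

€12,450.33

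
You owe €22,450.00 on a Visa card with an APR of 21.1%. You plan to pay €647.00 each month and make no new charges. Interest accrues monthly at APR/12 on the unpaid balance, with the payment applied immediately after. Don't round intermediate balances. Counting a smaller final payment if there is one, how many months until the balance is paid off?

55 payments

Monthly rate r = 21.1%/12 = 1.75833% = 0.0175833.
Recurrence: B ← B·(1+r) − €647.00.
Month 1: interest €394.75; balance after payment €22,197.75.
Month 2: interest €390.31; balance after payment €21,941.06.
Closed form: n = −ln(1 − rB₀/P)/ln(1+r) = −ln(0.38988)/ln(1.01758) ≈ 54.038, so the balance reaches zero during payment 55.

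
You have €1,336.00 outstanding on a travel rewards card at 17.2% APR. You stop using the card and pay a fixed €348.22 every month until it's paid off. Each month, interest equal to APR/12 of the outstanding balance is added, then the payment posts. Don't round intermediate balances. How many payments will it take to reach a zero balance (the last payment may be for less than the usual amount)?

4 payments

Monthly rate r = 17.2%/12 = 1.43333% = 0.0143333.
Recurrence: B ← B·(1+r) − €348.22.
Month 1: interest €19.15; balance after payment €1,006.93.
Month 2: interest €14.43; balance after payment €673.14.
Month 3: interest €9.65; balance after payment €334.57.
Month 4: interest €4.80; balance after payment €0.00.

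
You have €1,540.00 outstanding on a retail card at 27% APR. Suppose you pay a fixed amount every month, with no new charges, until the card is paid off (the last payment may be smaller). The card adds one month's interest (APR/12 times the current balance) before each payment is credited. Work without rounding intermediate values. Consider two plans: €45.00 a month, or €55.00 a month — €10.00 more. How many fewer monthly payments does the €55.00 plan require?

Monthly rate r = 27%/12 = 2.25% = 0.0225.
At €45.00/mo: n = ⌈−ln(1 − rB₀/P)/ln(1+r)⌉ = 67 payments (last €2.32); total interest = total paid − €1,540.00 = €1,432.32.
At €55.00/mo: 45 payments (last €37.77); total interest €917.77.
Payments saved = 67 − 45 = 22.

22 fewer payments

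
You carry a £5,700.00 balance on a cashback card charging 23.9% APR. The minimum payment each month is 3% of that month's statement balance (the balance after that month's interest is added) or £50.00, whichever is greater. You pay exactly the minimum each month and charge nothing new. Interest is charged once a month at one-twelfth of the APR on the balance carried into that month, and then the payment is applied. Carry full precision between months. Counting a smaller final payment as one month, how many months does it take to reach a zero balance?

170 months

Monthly rate r = 23.9%/12 = 1.99167% = 0.0199167.
While 3% of the post-interest balance exceeds £50.00, each month B ← (B·(1+r))·(1 − 0.03), i.e. B shrinks by the factor (1+r)·0.97 = 0.98932.
This holds for months 1–117. Entering month 118 the balance is £1,622.69; 3% of the post-interest balance is now below £50.00, so the flat £50.00 minimum applies from here.
From month 118 a fixed £50.00 at rate r clears £1,622.69 in 53 more payments. Total: 117 + 53 = 170 months.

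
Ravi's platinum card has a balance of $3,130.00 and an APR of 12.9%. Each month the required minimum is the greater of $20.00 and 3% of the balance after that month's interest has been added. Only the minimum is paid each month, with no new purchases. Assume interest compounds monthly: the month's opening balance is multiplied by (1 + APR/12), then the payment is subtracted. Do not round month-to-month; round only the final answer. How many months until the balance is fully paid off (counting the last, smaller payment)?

120 months

Monthly rate r = 12.9%/12 = 1.075% = 0.01075.
While 3% of the post-interest balance exceeds $20.00, each month B ← (B·(1+r))·(1 − 0.03), i.e. B shrinks by the factor (1+r)·0.97 = 0.98043.
This holds for months 1–79. Entering month 80 the balance is $656.70; 3% of the post-interest balance is now below $20.00, so the flat $20.00 minimum applies from here.
From month 80 a fixed $20.00 at rate r clears $656.70 in 41 more payments. Total: 79 + 41 = 120 months.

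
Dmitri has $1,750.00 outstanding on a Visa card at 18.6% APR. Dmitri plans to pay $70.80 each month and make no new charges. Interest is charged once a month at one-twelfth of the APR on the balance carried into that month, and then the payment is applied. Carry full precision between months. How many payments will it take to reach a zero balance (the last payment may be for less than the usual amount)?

Monthly rate r = 18.6%/12 = 1.55% = 0.0155.
Recurrence: B ← B·(1+r) − $70.80.
Month 1: interest $27.13; balance after payment $1,706.33.
Month 2: interest $26.45; balance after payment $1,661.97.
Closed form: n = −ln(1 − rB₀/P)/ln(1+r) = −ln(0.61688)/ln(1.0155) ≈ 31.408, so the balance reaches zero during payment 32.

32 payments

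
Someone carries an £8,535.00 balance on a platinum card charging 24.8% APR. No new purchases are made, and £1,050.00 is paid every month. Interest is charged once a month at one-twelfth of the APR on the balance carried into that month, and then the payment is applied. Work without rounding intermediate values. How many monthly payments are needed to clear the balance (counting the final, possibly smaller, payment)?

Monthly rate r = 24.8%/12 = 2.06667% = 0.0206667.
Recurrence: B ← B·(1+r) − £1,050.00.
Month 1: interest £176.39; balance after payment £7,661.39.
Month 2: interest £158.34; balance after payment £6,769.73.
Closed form: n = −ln(1 − rB₀/P)/ln(1+r) = −ln(0.83201)/ln(1.02067) ≈ 8.991, so the balance reaches zero during payment 9.

9 payments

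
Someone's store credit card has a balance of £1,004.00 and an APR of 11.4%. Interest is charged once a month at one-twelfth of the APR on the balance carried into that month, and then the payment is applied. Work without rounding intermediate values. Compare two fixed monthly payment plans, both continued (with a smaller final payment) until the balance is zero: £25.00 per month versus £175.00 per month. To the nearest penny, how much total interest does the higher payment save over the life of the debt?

£233.11

Monthly rate r = 11.4%/12 = 0.95% = 0.0095.
At £25.00/mo: n = ⌈−ln(1 − rB₀/P)/ln(1+r)⌉ = 51 payments (last £20.46); total interest = total paid − £1,004.00 = £266.46.
At £175.00/mo: 6 payments (last £162.35); total interest £33.35.
Interest saved = £266.46 − £33.35 = £233.11.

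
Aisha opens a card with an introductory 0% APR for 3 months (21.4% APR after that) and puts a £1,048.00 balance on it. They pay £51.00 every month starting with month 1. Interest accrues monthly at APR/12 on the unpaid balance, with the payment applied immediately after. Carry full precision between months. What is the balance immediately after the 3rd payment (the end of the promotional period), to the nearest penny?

Promo months 1–3 at r₀ = 0%/12 = 0; months 4+ at r₁ = 21.4%/12 = 0.0178333.
After month 3 (no interest yet): B = £1,048.00 − 3·£51.00 = £895.00.

£895.00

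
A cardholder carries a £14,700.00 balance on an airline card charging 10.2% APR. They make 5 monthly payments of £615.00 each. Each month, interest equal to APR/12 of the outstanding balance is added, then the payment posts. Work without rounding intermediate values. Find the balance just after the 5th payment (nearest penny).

Monthly rate r = 10.2%/12 = 0.85% = 0.0085.
Each month: B ← B·(1+r) − £615.00.
Month 1: interest £124.95; balance after payment £14,209.95.
Month 2: interest £120.78; balance after payment £13,715.73.
Month 3: interest £116.58; balance after payment £13,217.32.
Month 4: interest £112.35; balance after payment £12,714.67.
Month 5: interest £108.07; balance after payment £12,207.74.

£12,207.74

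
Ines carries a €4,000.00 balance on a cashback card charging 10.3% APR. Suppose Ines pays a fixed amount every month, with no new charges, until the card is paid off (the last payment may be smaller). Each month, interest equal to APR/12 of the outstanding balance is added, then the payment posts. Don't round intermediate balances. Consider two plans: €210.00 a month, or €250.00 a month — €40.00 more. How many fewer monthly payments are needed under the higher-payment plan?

Monthly rate r = 10.3%/12 = 0.858333% = 0.00858333.
At €210.00/mo: n = ⌈−ln(1 − rB₀/P)/ln(1+r)⌉ = 21 payments (last €186.46); total interest = total paid − €4,000.00 = €386.46.
At €250.00/mo: 18 payments (last €71.38); total interest €321.38.
Payments saved = 21 − 18 = 3.

3 fewer payments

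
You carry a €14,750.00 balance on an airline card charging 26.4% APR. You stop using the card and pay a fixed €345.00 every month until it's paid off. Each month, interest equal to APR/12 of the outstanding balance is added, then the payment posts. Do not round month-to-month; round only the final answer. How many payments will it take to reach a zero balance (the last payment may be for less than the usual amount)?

Monthly rate r = 26.4%/12 = 2.2% = 0.022.
Recurrence: B ← B·(1+r) − €345.00.
Month 1: interest €324.50; balance after payment €14,729.50.
Month 2: interest €324.05; balance after payment €14,708.55.
Closed form: n = −ln(1 − rB₀/P)/ln(1+r) = −ln(0.05942)/ln(1.022) ≈ 129.730, so the balance reaches zero during payment 130.

130 payments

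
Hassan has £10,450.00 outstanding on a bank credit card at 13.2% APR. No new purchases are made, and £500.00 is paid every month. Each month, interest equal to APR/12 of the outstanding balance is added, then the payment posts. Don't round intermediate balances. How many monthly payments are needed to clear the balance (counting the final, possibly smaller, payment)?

24 payments

Monthly rate r = 13.2%/12 = 1.1% = 0.011.
Recurrence: B ← B·(1+r) − £500.00.
Month 1: interest £114.95; balance after payment £10,064.95.
Month 2: interest £110.71; balance after payment £9,675.66.
Closed form: n = −ln(1 − rB₀/P)/ln(1+r) = −ln(0.7701)/ln(1.011) ≈ 23.879, so the balance reaches zero during payment 24.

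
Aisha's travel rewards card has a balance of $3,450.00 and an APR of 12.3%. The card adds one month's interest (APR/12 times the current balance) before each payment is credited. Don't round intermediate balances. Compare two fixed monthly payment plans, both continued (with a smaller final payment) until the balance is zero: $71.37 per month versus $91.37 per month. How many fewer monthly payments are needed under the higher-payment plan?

20 fewer payments

Monthly rate r = 12.3%/12 = 1.025% = 0.01025.
At $71.37/mo: n = ⌈−ln(1 − rB₀/P)/ln(1+r)⌉ = 68 payments (last $6.30); total interest = total paid − $3,450.00 = $1,338.09.
At $91.37/mo: 48 payments (last $90.80); total interest $935.19.
Payments saved = 68 − 48 = 20.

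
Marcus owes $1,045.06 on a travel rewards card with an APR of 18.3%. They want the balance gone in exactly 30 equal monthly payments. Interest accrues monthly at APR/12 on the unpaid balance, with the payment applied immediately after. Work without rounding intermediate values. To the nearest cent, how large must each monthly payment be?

Monthly rate r = 18.3%/12 = 1.525% = 0.01525.
Level-payment amortization: P = B₀·r / (1 − (1+r)^(−n)) = 1045.06·0.01525 / (1 − 1.01525^(−30)).
Denominator 1 − (1+r)^(−30) = 0.364946878.
P = 15.9372 / 0.364946878 ≈ 43.67.

$43.67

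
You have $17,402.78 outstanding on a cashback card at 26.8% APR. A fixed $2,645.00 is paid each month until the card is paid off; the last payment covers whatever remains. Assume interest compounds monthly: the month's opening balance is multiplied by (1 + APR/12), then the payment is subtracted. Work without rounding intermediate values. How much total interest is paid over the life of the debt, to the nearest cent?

$1,633.52

Monthly rate r = 26.8%/12 = 2.23333% = 0.0223333.
Payoff takes n = ⌈−ln(1 − rB₀/P)/ln(1+r)⌉ = ⌈7.195⌉ = 8 payments; the last is $521.30.
Total paid = 7·$2,645.00 + $521.30 = $19,036.30.
Total interest = total paid − principal = $19,036.30 − $17,402.78 = $1,633.52.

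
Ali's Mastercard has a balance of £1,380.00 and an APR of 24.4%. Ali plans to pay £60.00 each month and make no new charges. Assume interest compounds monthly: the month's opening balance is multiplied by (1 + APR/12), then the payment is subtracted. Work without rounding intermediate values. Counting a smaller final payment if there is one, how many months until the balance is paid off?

Monthly rate r = 24.4%/12 = 2.03333% = 0.0203333.
Recurrence: B ← B·(1+r) − £60.00.
Month 1: interest £28.06; balance after payment £1,348.06.
Month 2: interest £27.41; balance after payment £1,315.47.
Closed form: n = −ln(1 − rB₀/P)/ln(1+r) = −ln(0.53233)/ln(1.02033) ≈ 31.322, so the balance reaches zero during payment 32.

32 payments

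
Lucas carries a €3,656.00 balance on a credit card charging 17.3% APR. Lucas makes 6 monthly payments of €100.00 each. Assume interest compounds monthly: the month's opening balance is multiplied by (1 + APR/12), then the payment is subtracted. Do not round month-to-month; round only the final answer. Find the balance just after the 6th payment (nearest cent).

€3,361.82

Monthly rate r = 17.3%/12 = 1.44167% = 0.0144167.
Each month: B ← B·(1+r) − €100.00.
Month 1: interest €52.71; balance after payment €3,608.71.
Month 2: interest €52.03; balance after payment €3,560.73.
Month 3: interest €51.33; balance after payment €3,512.07.
Month 4: interest €50.63; balance after payment €3,462.70.
Month 5: interest €49.92; balance after payment €3,412.62.
Month 6: interest €49.20; balance after payment €3,361.82.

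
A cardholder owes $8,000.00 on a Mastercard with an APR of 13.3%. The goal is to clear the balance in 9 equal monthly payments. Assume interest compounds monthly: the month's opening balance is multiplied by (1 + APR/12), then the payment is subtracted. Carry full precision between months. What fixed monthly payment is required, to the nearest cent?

Monthly rate r = 13.3%/12 = 1.10833% = 0.0110833.
Level-payment amortization: P = B₀·r / (1 − (1+r)^(−n)) = 8000.00·0.0110833 / (1 − 1.01108^(−9)).
Denominator 1 − (1+r)^(−9) = 0.094439572.
P = 88.6667 / 0.094439572 ≈ 938.87.

$938.87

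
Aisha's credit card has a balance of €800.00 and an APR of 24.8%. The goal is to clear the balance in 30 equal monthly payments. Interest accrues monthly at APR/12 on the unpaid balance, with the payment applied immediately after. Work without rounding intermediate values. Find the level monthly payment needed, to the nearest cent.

Monthly rate r = 24.8%/12 = 2.06667% = 0.0206667.
Level-payment amortization: P = B₀·r / (1 − (1+r)^(−n)) = 800.00·0.0206667 / (1 − 1.02067^(−30)).
Denominator 1 − (1+r)^(−30) = 0.458645127.
P = 16.5333 / 0.458645127 ≈ 36.05.

€36.05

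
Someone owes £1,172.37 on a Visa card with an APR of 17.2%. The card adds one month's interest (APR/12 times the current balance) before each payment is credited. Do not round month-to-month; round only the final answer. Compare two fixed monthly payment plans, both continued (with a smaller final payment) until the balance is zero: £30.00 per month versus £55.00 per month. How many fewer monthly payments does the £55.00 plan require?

32 fewer payments

Monthly rate r = 17.2%/12 = 1.43333% = 0.0143333.
At £30.00/mo: n = ⌈−ln(1 − rB₀/P)/ln(1+r)⌉ = 58 payments (last £21.30); total interest = total paid − £1,172.37 = £558.93.
At £55.00/mo: 26 payments (last £34.15); total interest £236.78.
Payments saved = 58 − 26 = 32.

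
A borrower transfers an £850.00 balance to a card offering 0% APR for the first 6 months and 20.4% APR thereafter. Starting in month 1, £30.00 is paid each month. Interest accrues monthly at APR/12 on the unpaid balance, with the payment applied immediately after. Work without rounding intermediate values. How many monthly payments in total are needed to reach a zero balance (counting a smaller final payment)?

Promo months 1–6 at r₀ = 0%/12 = 0; months 7+ at r₁ = 20.4%/12 = 0.017.
After month 6 (no interest yet): B = £850.00 − 6·£30.00 = £670.00.
Then at r₁ with £30.00/mo: n₂ = −ln(1 − r₁·B/P)/ln(1+r₁) ≈ 28.33 → 29 more payments.

35 payments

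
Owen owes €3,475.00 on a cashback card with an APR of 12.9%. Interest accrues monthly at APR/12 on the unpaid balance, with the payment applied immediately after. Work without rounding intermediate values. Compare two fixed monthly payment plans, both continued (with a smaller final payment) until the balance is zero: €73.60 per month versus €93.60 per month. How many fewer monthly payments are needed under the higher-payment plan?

Monthly rate r = 12.9%/12 = 1.075% = 0.01075.
At €73.60/mo: n = ⌈−ln(1 − rB₀/P)/ln(1+r)⌉ = 67 payments (last €18.41); total interest = total paid − €3,475.00 = €1,401.01.
At €93.60/mo: 48 payments (last €59.48); total interest €983.68.
Payments saved = 67 − 48 = 19.

19 fewer payments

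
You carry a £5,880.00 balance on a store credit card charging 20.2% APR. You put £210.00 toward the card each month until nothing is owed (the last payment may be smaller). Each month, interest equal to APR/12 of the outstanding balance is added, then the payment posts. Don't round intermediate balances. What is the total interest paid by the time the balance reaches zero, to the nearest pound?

£2,139

Monthly rate r = 20.2%/12 = 1.68333% = 0.0168333.
Payoff takes n = ⌈−ln(1 − rB₀/P)/ln(1+r)⌉ = ⌈38.183⌉ = 39 payments; the last is £38.69.
Total paid = 38·£210.00 + £38.69 = £8,018.69.
Total interest = total paid − principal = £8,018.69 − £5,880.00 = £2,138.69.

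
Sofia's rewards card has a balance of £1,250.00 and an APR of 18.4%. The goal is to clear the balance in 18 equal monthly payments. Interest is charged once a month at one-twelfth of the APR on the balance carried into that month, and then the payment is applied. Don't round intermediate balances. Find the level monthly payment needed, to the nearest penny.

£80.00

Monthly rate r = 18.4%/12 = 1.53333% = 0.0153333.
Level-payment amortization: P = B₀·r / (1 − (1+r)^(−n)) = 1250.00·0.0153333 / (1 − 1.01533^(−18)).
Denominator 1 − (1+r)^(−18) = 0.239595982.
P = 19.1667 / 0.239595982 ≈ 80.00.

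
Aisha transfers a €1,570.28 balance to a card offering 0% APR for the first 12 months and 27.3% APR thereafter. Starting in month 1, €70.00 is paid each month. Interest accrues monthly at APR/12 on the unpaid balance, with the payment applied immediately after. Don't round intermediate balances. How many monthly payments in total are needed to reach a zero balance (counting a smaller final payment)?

Promo months 1–12 at r₀ = 0%/12 = 0; months 13+ at r₁ = 27.3%/12 = 0.02275.
After month 12 (no interest yet): B = €1,570.28 − 12·€70.00 = €730.28.
Then at r₁ with €70.00/mo: n₂ = −ln(1 − r₁·B/P)/ln(1+r₁) ≈ 12.04 → 13 more payments.

25 months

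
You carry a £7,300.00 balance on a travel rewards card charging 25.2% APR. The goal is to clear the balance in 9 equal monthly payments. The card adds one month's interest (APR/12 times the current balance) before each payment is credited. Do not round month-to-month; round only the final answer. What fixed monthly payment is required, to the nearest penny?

Monthly rate r = 25.2%/12 = 2.1% = 0.021.
Level-payment amortization: P = B₀·r / (1 − (1+r)^(−n)) = 7300.00·0.021 / (1 − 1.021^(−9)).
Denominator 1 − (1+r)^(−9) = 0.170591807.
P = 153.3 / 0.170591807 ≈ 898.64.

£898.64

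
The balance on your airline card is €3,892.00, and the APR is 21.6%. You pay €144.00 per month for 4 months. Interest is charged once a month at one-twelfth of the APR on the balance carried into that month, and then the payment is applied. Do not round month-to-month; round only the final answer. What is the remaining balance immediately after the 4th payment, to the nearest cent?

€3,588.14

Monthly rate r = 21.6%/12 = 1.8% = 0.018.
Each month: B ← B·(1+r) − €144.00.
Month 1: interest €70.06; balance after payment €3,818.06.
Month 2: interest €68.73; balance after payment €3,742.78.
Month 3: interest €67.37; balance after payment €3,666.15.
Month 4: interest €65.99; balance after payment €3,588.14.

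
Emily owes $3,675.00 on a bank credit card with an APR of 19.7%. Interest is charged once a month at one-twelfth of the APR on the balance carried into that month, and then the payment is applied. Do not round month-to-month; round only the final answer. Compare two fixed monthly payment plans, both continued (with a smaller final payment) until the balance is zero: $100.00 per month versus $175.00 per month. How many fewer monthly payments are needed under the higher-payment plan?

31 fewer payments

Monthly rate r = 19.7%/12 = 1.64167% = 0.0164167.
At $100.00/mo: n = ⌈−ln(1 − rB₀/P)/ln(1+r)⌉ = 57 payments (last $78.36); total interest = total paid − $3,675.00 = $2,003.36.
At $175.00/mo: 26 payments (last $168.29); total interest $868.29.
Payments saved = 57 − 26 = 31.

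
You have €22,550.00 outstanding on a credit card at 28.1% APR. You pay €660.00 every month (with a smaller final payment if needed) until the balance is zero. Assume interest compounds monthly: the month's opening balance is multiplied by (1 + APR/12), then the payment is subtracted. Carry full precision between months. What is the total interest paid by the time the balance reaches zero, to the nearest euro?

€23,353

Monthly rate r = 28.1%/12 = 2.34167% = 0.0234167.
Payoff takes n = ⌈−ln(1 − rB₀/P)/ln(1+r)⌉ = ⌈69.547⌉ = 70 payments; the last is €362.95.
Total paid = 69·€660.00 + €362.95 = €45,902.95.
Total interest = total paid − principal = €45,902.95 − €22,550.00 = €23,352.95.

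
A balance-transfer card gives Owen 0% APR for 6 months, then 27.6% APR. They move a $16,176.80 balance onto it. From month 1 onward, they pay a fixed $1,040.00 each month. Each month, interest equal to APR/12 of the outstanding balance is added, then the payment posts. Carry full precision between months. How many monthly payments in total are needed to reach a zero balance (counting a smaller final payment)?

Promo months 1–6 at r₀ = 0%/12 = 0; months 7+ at r₁ = 27.6%/12 = 0.023.
After month 6 (no interest yet): B = $16,176.80 − 6·$1,040.00 = $9,936.80.
Then at r₁ with $1,040.00/mo: n₂ = −ln(1 − r₁·B/P)/ln(1+r₁) ≈ 10.91 → 11 more payments.

17 months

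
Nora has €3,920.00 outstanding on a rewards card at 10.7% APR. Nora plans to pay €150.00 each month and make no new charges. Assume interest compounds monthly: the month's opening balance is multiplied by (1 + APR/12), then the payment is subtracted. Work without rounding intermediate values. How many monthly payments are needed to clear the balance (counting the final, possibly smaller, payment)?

30 months

Monthly rate r = 10.7%/12 = 0.891667% = 0.00891667.
Recurrence: B ← B·(1+r) − €150.00.
Month 1: interest €34.95; balance after payment €3,804.95.
Month 2: interest €33.93; balance after payment €3,688.88.
Closed form: n = −ln(1 − rB₀/P)/ln(1+r) = −ln(0.76698)/ln(1.00892) ≈ 29.885, so the balance reaches zero during payment 30.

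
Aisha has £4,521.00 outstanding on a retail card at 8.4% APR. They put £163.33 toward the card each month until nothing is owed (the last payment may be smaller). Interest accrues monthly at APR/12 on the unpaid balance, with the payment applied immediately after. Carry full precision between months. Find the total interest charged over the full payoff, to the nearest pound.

£522

Monthly rate r = 8.4%/12 = 0.7% = 0.007.
Payoff takes n = ⌈−ln(1 − rB₀/P)/ln(1+r)⌉ = ⌈30.875⌉ = 31 payments; the last is £143.05.
Total paid = 30·£163.33 + £143.05 = £5,042.95.
Total interest = total paid − principal = £5,042.95 − £4,521.00 = £521.95.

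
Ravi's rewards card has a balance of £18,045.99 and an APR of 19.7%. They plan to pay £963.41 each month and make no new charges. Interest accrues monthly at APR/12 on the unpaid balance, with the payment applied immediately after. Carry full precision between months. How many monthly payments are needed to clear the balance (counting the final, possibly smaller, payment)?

Monthly rate r = 19.7%/12 = 1.64167% = 0.0164167.
Recurrence: B ← B·(1+r) − £963.41.
Month 1: interest £296.26; balance after payment £17,378.84.
Month 2: interest £285.30; balance after payment £16,700.73.
Closed form: n = −ln(1 − rB₀/P)/ln(1+r) = −ln(0.69249)/ln(1.01642) ≈ 22.566, so the balance reaches zero during payment 23.

23 months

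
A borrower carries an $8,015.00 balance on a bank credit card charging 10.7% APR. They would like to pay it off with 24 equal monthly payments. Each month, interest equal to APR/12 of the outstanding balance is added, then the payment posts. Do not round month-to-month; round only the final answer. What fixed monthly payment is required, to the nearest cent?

Monthly rate r = 10.7%/12 = 0.891667% = 0.00891667.
Level-payment amortization: P = B₀·r / (1 − (1+r)^(−n)) = 8015.00·0.00891667 / (1 − 1.00892^(−24)).
Denominator 1 − (1+r)^(−24) = 0.191885523.
P = 71.4671 / 0.191885523 ≈ 372.45.

$372.45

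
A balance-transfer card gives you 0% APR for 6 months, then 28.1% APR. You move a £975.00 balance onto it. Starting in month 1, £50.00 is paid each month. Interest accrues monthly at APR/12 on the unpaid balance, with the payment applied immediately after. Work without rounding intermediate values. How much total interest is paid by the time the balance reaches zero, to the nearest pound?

Promo months 1–6 at r₀ = 0%/12 = 0; months 7+ at r₁ = 28.1%/12 = 0.0234167.
After month 6 (no interest yet): B = £975.00 − 6·£50.00 = £675.00.
Then at r₁ with £50.00/mo: n₂ = −ln(1 − r₁·B/P)/ln(1+r₁) ≈ 16.42 → 17 more payments.
Total paid = 22·£50.00 + £20.95 = £1,120.95; interest = £1,120.95 − £975.00 = £145.95.

£146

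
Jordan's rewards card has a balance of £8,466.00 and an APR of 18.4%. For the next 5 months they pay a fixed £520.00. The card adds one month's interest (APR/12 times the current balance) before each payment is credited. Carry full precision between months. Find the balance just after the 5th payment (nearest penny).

£6,454.31

Monthly rate r = 18.4%/12 = 1.53333% = 0.0153333.
Each month: B ← B·(1+r) − £520.00.
Month 1: interest £129.81; balance after payment £8,075.81.
Month 2: interest £123.83; balance after payment £7,679.64.
Month 3: interest £117.75; balance after payment £7,277.40.
Month 4: interest £111.59; balance after payment £6,868.98.
Month 5: interest £105.32; balance after payment £6,454.31.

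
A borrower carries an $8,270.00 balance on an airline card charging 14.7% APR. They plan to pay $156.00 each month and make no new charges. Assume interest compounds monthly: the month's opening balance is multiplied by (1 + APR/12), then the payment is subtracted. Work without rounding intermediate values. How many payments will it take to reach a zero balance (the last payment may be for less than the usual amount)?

87 payments

Monthly rate r = 14.7%/12 = 1.225% = 0.01225.
Recurrence: B ← B·(1+r) − $156.00.
Month 1: interest $101.31; balance after payment $8,215.31.
Month 2: interest $100.64; balance after payment $8,159.95.
Closed form: n = −ln(1 − rB₀/P)/ln(1+r) = −ln(0.35059)/ln(1.01225) ≈ 86.085, so the balance reaches zero during payment 87.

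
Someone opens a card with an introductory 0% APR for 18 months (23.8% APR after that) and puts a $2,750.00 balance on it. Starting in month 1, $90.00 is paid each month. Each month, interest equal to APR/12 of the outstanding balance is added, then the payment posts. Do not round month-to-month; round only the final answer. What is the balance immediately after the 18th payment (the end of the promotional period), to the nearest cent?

Promo months 1–18 at r₀ = 0%/12 = 0; months 19+ at r₁ = 23.8%/12 = 0.0198333.
After month 18 (no interest yet): B = $2,750.00 − 18·$90.00 = $1,130.00.

$1,130.00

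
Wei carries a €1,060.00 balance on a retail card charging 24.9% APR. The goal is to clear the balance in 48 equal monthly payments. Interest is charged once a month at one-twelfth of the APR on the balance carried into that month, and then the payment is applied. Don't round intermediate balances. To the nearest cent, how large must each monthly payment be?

Monthly rate r = 24.9%/12 = 2.075% = 0.02075.
Level-payment amortization: P = B₀·r / (1 − (1+r)^(−n)) = 1060.00·0.02075 / (1 − 1.02075^(−48)).
Denominator 1 − (1+r)^(−48) = 0.626862113.
P = 21.995 / 0.626862113 ≈ 35.09.

€35.09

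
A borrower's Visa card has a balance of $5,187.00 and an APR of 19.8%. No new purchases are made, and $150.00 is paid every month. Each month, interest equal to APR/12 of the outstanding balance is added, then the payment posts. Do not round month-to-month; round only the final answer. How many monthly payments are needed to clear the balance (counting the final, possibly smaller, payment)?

Monthly rate r = 19.8%/12 = 1.65% = 0.0165.
Recurrence: B ← B·(1+r) − $150.00.
Month 1: interest $85.59; balance after payment $5,122.59.
Month 2: interest $84.52; balance after payment $5,057.11.
Closed form: n = −ln(1 − rB₀/P)/ln(1+r) = −ln(0.42943)/ln(1.0165) ≈ 51.652, so the balance reaches zero during payment 52.

52 months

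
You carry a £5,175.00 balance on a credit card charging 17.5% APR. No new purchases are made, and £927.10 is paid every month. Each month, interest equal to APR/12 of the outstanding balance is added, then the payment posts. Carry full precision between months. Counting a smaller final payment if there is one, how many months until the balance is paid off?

6 months

Monthly rate r = 17.5%/12 = 1.45833% = 0.0145833.
Recurrence: B ← B·(1+r) − £927.10.
Month 1: interest £75.47; balance after payment £4,323.37.
Month 2: interest £63.05; balance after payment £3,459.32.
Month 3: interest £50.45; balance after payment £2,582.67.
Month 4: interest £37.66; balance after payment £1,693.23.
Month 5: interest £24.69; balance after payment £790.82.
Month 6: interest £11.53; balance after payment £0.00.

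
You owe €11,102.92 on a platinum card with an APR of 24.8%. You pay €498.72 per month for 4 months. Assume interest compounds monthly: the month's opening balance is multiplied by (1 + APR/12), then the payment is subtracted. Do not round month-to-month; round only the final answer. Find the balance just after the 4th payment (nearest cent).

Monthly rate r = 24.8%/12 = 2.06667% = 0.0206667.
Each month: B ← B·(1+r) − €498.72.
Month 1: interest €229.46; balance after payment €10,833.66.
Month 2: interest €223.90; balance after payment €10,558.84.
Month 3: interest €218.22; balance after payment €10,278.33.
Month 4: interest €212.42; balance after payment €9,992.03.

€9,992.03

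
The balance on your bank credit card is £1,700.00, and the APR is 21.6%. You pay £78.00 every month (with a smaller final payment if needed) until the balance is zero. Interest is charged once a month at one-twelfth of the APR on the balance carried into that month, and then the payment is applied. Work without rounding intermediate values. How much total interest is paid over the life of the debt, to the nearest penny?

£477.79

Monthly rate r = 21.6%/12 = 1.8% = 0.018.
Payoff takes n = ⌈−ln(1 − rB₀/P)/ln(1+r)⌉ = ⌈27.920⌉ = 28 payments; the last is £71.79.
Total paid = 27·£78.00 + £71.79 = £2,177.79.
Total interest = total paid − principal = £2,177.79 − £1,700.00 = £477.79.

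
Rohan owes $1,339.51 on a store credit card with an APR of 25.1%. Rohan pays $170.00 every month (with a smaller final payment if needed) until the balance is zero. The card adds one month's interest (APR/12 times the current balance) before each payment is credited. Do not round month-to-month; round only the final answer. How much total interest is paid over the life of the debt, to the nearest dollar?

$140

Monthly rate r = 25.1%/12 = 2.09167% = 0.0209167.
Payoff takes n = ⌈−ln(1 − rB₀/P)/ln(1+r)⌉ = ⌈8.700⌉ = 9 payments; the last is $119.38.
Total paid = 8·$170.00 + $119.38 = $1,479.38.
Total interest = total paid − principal = $1,479.38 − $1,339.51 = $139.87.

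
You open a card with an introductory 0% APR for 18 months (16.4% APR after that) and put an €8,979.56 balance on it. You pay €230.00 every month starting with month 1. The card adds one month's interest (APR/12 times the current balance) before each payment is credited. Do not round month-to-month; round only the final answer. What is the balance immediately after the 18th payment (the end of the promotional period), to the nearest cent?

€4,839.56

Promo months 1–18 at r₀ = 0%/12 = 0; months 19+ at r₁ = 16.4%/12 = 0.0136667.
After month 18 (no interest yet): B = €8,979.56 − 18·€230.00 = €4,839.56.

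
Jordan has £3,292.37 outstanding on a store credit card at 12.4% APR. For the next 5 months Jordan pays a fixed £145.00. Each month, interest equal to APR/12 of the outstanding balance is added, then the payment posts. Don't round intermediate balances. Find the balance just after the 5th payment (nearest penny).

Monthly rate r = 12.4%/12 = 1.03333% = 0.0103333.
Each month: B ← B·(1+r) − £145.00.
Month 1: interest £34.02; balance after payment £3,181.39.
Month 2: interest £32.87; balance after payment £3,069.27.
Month 3: interest £31.72; balance after payment £2,955.98.
Month 4: interest £30.55; balance after payment £2,841.53.
Month 5: interest £29.36; balance after payment £2,725.89.

£2,725.89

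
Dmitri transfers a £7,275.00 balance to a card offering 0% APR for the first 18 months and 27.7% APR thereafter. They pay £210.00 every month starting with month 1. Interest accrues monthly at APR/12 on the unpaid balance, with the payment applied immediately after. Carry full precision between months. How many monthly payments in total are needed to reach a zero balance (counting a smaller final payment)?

Promo months 1–18 at r₀ = 0%/12 = 0; months 19+ at r₁ = 27.7%/12 = 0.0230833.
After month 18 (no interest yet): B = £7,275.00 − 18·£210.00 = £3,495.00.
Then at r₁ with £210.00/mo: n₂ = −ln(1 − r₁·B/P)/ln(1+r₁) ≈ 21.24 → 22 more payments.

40 months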